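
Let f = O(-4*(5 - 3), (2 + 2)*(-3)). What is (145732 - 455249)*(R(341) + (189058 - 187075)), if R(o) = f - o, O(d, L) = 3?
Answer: -509155465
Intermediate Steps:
f = 3
R(o) = 3 - o
(145732 - 455249)*(R(341) + (189058 - 187075)) = (145732 - 455249)*((3 - 1*341) + (189058 - 187075)) = -309517*((3 - 341) + 1983) = -309517*(-338 + 1983) = -309517*1645 = -509155465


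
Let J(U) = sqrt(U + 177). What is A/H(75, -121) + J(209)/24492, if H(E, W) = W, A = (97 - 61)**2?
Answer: -1296/121 + sqrt(386)/24492 ≈ -10.710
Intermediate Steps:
J(U) = sqrt(177 + U)
A = 1296 (A = 36**2 = 1296)
A/H(75, -121) + J(209)/24492 = 1296/(-121) + sqrt(177 + 209)/24492 = 1296*(-1/121) + sqrt(386)*(1/24492) = -1296/121 + sqrt(386)/24492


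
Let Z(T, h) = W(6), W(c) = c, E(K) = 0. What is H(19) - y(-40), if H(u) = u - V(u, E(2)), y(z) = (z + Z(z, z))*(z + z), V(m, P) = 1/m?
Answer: -51320/19 ≈ -2701.1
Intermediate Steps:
Z(T, h) = 6
y(z) = 2*z*(6 + z) (y(z) = (z + 6)*(z + z) = (6 + z)*(2*z) = 2*z*(6 + z))
H(u) = u - 1/u
H(19) - y(-40) = (19 - 1/19) - 2*(-40)*(6 - 40) = (19 - 1*1/19) - 2*(-40)*(-34) = (19 - 1/19) - 1*2720 = 360/19 - 2720 = -51320/19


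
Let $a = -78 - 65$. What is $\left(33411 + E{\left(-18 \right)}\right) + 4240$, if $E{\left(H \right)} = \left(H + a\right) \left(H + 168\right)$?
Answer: $13501$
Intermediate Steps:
$a = -143$
$E{\left(H \right)} = \left(-143 + H\right) \left(168 + H\right)$ ($E{\left(H \right)} = \left(H - 143\right) \left(H + 168\right) = \left(-143 + H\right) \left(168 + H\right)$)
$\left(33411 + E{\left(-18 \right)}\right) + 4240 = \left(33411 + \left(-24024 + \left(-18\right)^{2} + 25 \left(-18\right)\right)\right) + 4240 = \left(33411 - 24150\right) + 4240 = 9261 + 4240 = 13501$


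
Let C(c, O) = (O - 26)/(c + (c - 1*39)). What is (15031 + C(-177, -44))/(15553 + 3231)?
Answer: 5907253/7382112 ≈ 0.80021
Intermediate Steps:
C(c, O) = (-26 + O)/(-39 + 2*c) (C(c, O) = (-26 + O)/(c + (c - 39)) = (-26 + O)/(c + (-39 + c)) = (-26 + O)/(-39 + 2*c))
(15031 + C(-177, -44))/(15553 + 3231) = (15031 + (-26 - 44)/(-39 + 2*(-177)))/(15553 + 3231) = (15031 - 70/(-39 - 354))/18784 = (15031 - 70/(-393))*(1/18784) = (15031 - 1/393*(-70))*(1/18784) = (15031 + 70/393)*(1/18784) = (5907253/393)*(1/18784) = 5907253/7382112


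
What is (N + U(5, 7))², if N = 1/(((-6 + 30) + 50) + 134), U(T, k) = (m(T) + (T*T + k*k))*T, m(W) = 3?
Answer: 6412966561/43264 ≈ 1.4823e+5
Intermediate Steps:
U(T, k) = T*(3 + T² + k²) (U(T, k) = (3 + (T*T + k*k))*T = (3 + (T² + k²))*T = (3 + T² + k²)*T = T*(3 + T² + k²))
N = 1/208 (N = 1/((24 + 50) + 134) = 1/(74 + 134) = 1/208 ≈ 0.0048077)
(N + U(5, 7))² = (1/208 + 5*(3 + 5² + 7²))² = (1/208 + 5*(3 + 25 + 49))² = (1/208 + 5*77)² = (1/208 + 385)² = (80081/208)² = 6412966561/43264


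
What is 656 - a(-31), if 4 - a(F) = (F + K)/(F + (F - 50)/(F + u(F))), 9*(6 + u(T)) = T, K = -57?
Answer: 6913892/10555 ≈ 655.04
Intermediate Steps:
u(T) = -6 + T/9
a(F) = 4 - (-57 + F)/(F + (-50 + F)/(-6 + 10*F/9)) (a(F) = 4 - (F - 57)/(F + (F - 50)/(F + (-6 + F/9))) = 4 - (-57 + F)/(F + (-50 + F)/(-6 + 10*F/9)))
656 - a(-31) = 656 - 6*(-813 + 5*(-31)**2 + 74*(-31))/(5*(-90 - 9*(-31) + 2*(-31)**2)) = 656 - 6*(-813 + 5*961 - 2294)/(5*(-90 + 279 + 2*961)) = 656 - 6*(-813 + 4805 - 2294)/(5*(-90 + 279 + 1922)) = 656 - 6*1698/(5*2111) = 656 - 1*10188/10555 = 656 - 10188/10555 = 6913892/10555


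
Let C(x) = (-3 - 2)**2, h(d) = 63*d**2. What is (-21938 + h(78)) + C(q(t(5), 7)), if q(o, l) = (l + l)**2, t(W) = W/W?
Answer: 361379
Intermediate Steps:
t(W) = 1
q(o, l) = 4*l**2 (q(o, l) = (2*l)**2 = 4*l**2)
C(x) = 25 (C(x) = (-5)**2 = 25)
(-21938 + h(78)) + C(q(t(5), 7)) = (-21938 + 63*78**2) + 25 = (-21938 + 63*6084) + 25 = (-21938 + 383292) + 25 = 361354 + 25 = 361379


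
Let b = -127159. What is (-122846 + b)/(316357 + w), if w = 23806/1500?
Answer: -187503750/237279653 ≈ -0.79022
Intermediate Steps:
w = 11903/750 (w = 23806*(1/1500) = 11903/750 ≈ 15.871)
(-122846 + b)/(316357 + w) = (-122846 - 127159)/(316357 + 11903/750) = -250005/237279653/750 = -250005*750/237279653 = -187503750/237279653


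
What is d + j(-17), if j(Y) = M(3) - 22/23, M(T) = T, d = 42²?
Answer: 40619/23 ≈ 1766.0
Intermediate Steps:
d = 1764
j(Y) = 47/23 (j(Y) = 3 - 22/23 = 47/23)
d + j(-17) = 1764 + 47/23 = 40619/23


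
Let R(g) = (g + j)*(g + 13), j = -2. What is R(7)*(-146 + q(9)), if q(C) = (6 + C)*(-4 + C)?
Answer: -7100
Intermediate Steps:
q(C) = (-4 + C)*(6 + C)
R(g) = (-2 + g)*(13 + g) (R(g) = (g - 2)*(g + 13) = (-2 + g)*(13 + g))
R(7)*(-146 + q(9)) = (-26 + 7² + 11*7)*(-146 + (-24 + 9² + 2*9)) = (-26 + 49 + 77)*(-146 + (-24 + 81 + 18)) = 100*(-146 + 75) = 100*(-71) = -7100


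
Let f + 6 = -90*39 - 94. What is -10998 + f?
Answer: -14608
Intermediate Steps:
f = -3610 (f = -6 + (-90*39 - 94) = -6 + (-3510 - 94) = -6 - 3604 = -3610)
-10998 + f = -10998 - 3610 = -14608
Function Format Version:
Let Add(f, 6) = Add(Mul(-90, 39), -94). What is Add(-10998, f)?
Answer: -14608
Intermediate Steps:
f = -3610 (f = Add(-6, Add(Mul(-90, 39), -94)) = Add(-6, Add(-3510, -94)) = Add(-6, -3604) = -3610)
Add(-10998, f) = Add(-10998, -3610) = -14608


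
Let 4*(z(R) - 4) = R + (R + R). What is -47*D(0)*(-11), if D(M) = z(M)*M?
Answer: 0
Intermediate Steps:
z(R) = 4 + 3*R/4 (z(R) = 4 + (R + (R + R))/4 = 4 + (R + 2*R)/4 = 4 + (3*R)/4 = 4 + 3*R/4)
D(M) = M*(4 + 3*M/4) (D(M) = (4 + 3*M/4)*M = M*(4 + 3*M/4))
-47*D(0)*(-11) = -47*((¼)*0*(16 + 3*0))*(-11) = -47*((¼)*0*(16 + 0))*(-11) = -47*((¼)*0*16)*(-11) = -47*0*(-11) = -0*(-11) = -1*0 = 0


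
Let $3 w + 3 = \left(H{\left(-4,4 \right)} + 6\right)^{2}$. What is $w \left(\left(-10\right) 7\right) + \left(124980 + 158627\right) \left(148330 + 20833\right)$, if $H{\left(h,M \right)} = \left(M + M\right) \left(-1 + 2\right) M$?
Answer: $\frac{143927331953}{3} \approx 4.7976 \cdot 10^{10}$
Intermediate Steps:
$H{\left(h,M \right)} = 2 M^{2}$ ($H{\left(h,M \right)} = 2 M 1 M = 2 M M = 2 M^{2}$)
$w = \frac{1441}{3}$ ($w = -1 + \frac{\left(2 \cdot 4^{2} + 6\right)^{2}}{3} = -1 + \frac{\left(2 \cdot 16 + 6\right)^{2}}{3} = -1 + \frac{\left(32 + 6\right)^{2}}{3} = -1 + \frac{38^{2}}{3} = -1 + \frac{1}{3} \cdot 1444 = -1 + \frac{1444}{3} = \frac{1441}{3} \approx 480.33$)
$w \left(\left(-10\right) 7\right) + \left(124980 + 158627\right) \left(148330 + 20833\right) = \frac{1441 \left(\left(-10\right) 7\right)}{3} + \left(124980 + 158627\right) \left(148330 + 20833\right) = \frac{1441}{3} \left(-70\right) + 283607 \cdot 169163 = - \frac{100870}{3} + 47975810941 = \frac{143927331953}{3}$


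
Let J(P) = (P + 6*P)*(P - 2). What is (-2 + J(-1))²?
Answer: 361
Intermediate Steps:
J(P) = 7*P*(-2 + P) (J(P) = (7*P)*(-2 + P) = 7*P*(-2 + P))
(-2 + J(-1))² = (-2 + 7*(-1)*(-2 - 1))² = (-2 + 7*(-1)*(-3))² = (-2 + 21)² = 19² = 361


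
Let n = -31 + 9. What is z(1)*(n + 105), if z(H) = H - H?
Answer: 0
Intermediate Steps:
n = -22
z(H) = 0
z(1)*(n + 105) = 0*(-22 + 105) = 0*83 = 0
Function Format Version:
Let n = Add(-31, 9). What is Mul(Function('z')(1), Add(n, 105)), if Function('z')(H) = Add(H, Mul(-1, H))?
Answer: 0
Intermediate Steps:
n = -22
Function('z')(H) = 0
Mul(Function('z')(1), Add(n, 105)) = Mul(0, Add(-22, 105)) = Mul(0, 83) = 0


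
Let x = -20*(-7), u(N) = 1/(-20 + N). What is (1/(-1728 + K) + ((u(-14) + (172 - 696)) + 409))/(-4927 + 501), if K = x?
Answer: 3105351/119484296 ≈ 0.025990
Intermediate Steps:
x = 140
K = 140
(1/(-1728 + K) + ((u(-14) + (172 - 696)) + 409))/(-4927 + 501) = (1/(-1728 + 140) + ((1/(-20 - 14) + (172 - 696)) + 409))/(-4927 + 501) = (1/(-1588) + ((1/(-34) - 524) + 409))/(-4426) = (-1/1588 + ((-1/34 - 524) + 409))*(-1/4426) = (-1/1588 + (-17817/34 + 409))*(-1/4426) = (-1/1588 - 3911/34)*(-1/4426) = -3105351/26996*(-1/4426) = 3105351/119484296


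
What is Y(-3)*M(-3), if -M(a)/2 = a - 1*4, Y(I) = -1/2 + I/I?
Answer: 7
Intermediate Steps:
Y(I) = 1/2 (Y(I) = -1*1/2 + 1 = -1/2 + 1 = 1/2)
M(a) = 8 - 2*a (M(a) = -2*(a - 1*4) = -2*(a - 4) = -2*(-4 + a) = 8 - 2*a)
Y(-3)*M(-3) = (8 - 2*(-3))/2 = (8 + 6)/2 = (1/2)*14 = 7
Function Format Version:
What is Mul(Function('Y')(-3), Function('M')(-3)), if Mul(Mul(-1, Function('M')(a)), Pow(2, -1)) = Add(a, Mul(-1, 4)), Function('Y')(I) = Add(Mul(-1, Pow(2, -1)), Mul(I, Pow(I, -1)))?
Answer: 7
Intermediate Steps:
Function('Y')(I) = Rational(1, 2) (Function('Y')(I) = Add(Mul(-1, Rational(1, 2)), 1) = Add(Rational(-1, 2), 1) = Rational(1, 2))
Function('M')(a) = Add(8, Mul(-2, a)) (Function('M')(a) = Mul(-2, Add(a, Mul(-1, 4))) = Mul(-2, Add(a, -4)) = Mul(-2, Add(-4, a)) = Add(8, Mul(-2, a)))
Mul(Function('Y')(-3), Function('M')(-3)) = Mul(Rational(1, 2), Add(8, Mul(-2, -3))) = Mul(Rational(1, 2), Add(8, 6)) = Mul(Rational(1, 2), 14) = 7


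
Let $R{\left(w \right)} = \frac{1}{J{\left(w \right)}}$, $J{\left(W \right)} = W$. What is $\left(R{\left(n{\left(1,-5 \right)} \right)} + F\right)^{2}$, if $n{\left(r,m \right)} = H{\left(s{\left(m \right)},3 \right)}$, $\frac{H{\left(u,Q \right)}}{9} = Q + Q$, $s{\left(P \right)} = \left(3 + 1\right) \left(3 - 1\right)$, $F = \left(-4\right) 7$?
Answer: $\frac{2283121}{2916} \approx 782.96$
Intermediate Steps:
$F = -28$
$s{\left(P \right)} = 8$ ($s{\left(P \right)} = 4 \cdot 2 = 8$)
$H{\left(u,Q \right)} = 18 Q$ ($H{\left(u,Q \right)} = 9 \left(Q + Q\right) = 9 \cdot 2 Q = 18 Q$)
$n{\left(r,m \right)} = 54$ ($n{\left(r,m \right)} = 18 \cdot 3 = 54$)
$R{\left(w \right)} = \frac{1}{w}$
$\left(R{\left(n{\left(1,-5 \right)} \right)} + F\right)^{2} = \left(\frac{1}{54} - 28\right)^{2} = \left(- \frac{1511}{54}\right)^{2} = \frac{2283121}{2916}$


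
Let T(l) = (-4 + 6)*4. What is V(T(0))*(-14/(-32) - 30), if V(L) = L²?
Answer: -1892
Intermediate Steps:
T(l) = 8 (T(l) = 2*4 = 8)
V(T(0))*(-14/(-32) - 30) = 8²*(-14/(-32) - 30) = 64*(-14*(-1/32) - 30) = 64*(7/16 - 30) = 64*(-473/16) = -1892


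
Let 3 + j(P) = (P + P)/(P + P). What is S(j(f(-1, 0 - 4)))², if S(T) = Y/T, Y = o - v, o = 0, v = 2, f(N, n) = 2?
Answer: 1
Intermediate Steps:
Y = -2 (Y = 0 - 1*2 = 0 - 2 = -2)
j(P) = -2 (j(P) = -3 + (P + P)/(P + P) = -3 + (2*P)/((2*P)) = -3 + (2*P)*(1/(2*P)) = -3 + 1 = -2)
S(T) = -2/T
S(j(f(-1, 0 - 4)))² = (-2/(-2))² = (-2*(-½))² = 1² = 1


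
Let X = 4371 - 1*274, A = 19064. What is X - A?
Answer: -14967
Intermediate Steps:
X = 4097 (X = 4371 - 274 = 4097)
X - A = 4097 - 1*19064 = 4097 - 19064 = -14967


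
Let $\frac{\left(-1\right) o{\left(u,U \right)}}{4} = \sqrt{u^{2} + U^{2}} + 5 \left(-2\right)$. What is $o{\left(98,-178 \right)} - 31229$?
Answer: $-31189 - 8 \sqrt{10322} \approx -32002.0$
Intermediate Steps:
$o{\left(u,U \right)} = 40 - 4 \sqrt{U^{2} + u^{2}}$ ($o{\left(u,U \right)} = - 4 \left(\sqrt{u^{2} + U^{2}} + 5 \left(-2\right)\right) = - 4 \left(\sqrt{U^{2} + u^{2}} - 10\right) = - 4 \left(-10 + \sqrt{U^{2} + u^{2}}\right) = 40 - 4 \sqrt{U^{2} + u^{2}}$)
$o{\left(98,-178 \right)} - 31229 = \left(40 - 4 \sqrt{\left(-178\right)^{2} + 98^{2}}\right) - 31229 = \left(40 - 4 \sqrt{31684 + 9604}\right) - 31229 = \left(40 - 4 \sqrt{41288}\right) - 31229 = \left(40 - 4 \cdot 2 \sqrt{10322}\right) - 31229 = \left(40 - 8 \sqrt{10322}\right) - 31229 = -31189 - 8 \sqrt{10322}$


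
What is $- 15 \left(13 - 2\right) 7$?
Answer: $-1155$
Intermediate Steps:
$- 15 \left(13 - 2\right) 7 = \left(-15\right) 11 \cdot 7 = \left(-165\right) 7 = -1155$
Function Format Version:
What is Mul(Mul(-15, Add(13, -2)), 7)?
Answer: -1155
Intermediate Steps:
Mul(Mul(-15, Add(13, -2)), 7) = Mul(Mul(-15, 11), 7) = Mul(-165, 7) = -1155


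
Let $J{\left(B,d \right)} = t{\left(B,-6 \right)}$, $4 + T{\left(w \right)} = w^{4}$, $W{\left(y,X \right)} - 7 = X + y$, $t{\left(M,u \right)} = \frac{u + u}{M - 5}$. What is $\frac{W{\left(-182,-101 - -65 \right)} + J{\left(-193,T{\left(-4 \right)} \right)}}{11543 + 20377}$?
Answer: $- \frac{6961}{1053360} \approx -0.0066084$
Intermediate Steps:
$t{\left(M,u \right)} = \frac{2 u}{-5 + M}$
$W{\left(y,X \right)} = 7 + X + y$ ($W{\left(y,X \right)} = 7 + \left(X + y\right) = 7 + X + y$)
$T{\left(w \right)} = -4 + w^{4}$
$J{\left(B,d \right)} = - \frac{12}{-5 + B}$ ($J{\left(B,d \right)} = 2 \left(-6\right) \frac{1}{-5 + B} = - \frac{12}{-5 + B}$)
$\frac{W{\left(-182,-101 - -65 \right)} + J{\left(-193,T{\left(-4 \right)} \right)}}{11543 + 20377} = \frac{\left(7 - 36 - 182\right) - \frac{12}{-5 - 193}}{11543 + 20377} = \frac{\left(7 + \left(-101 + 65\right) - 182\right) - \frac{12}{-198}}{31920} = \left(\left(7 - 36 - 182\right) - - \frac{2}{33}\right) \frac{1}{31920} = \left(-211 + \frac{2}{33}\right) \frac{1}{31920} = \left(- \frac{6961}{33}\right) \frac{1}{31920} = - \frac{6961}{1053360}$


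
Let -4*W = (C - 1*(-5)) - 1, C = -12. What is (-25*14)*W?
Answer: -700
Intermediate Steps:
W = 2 (W = -((-12 - 1*(-5)) - 1)/4 = -((-12 + 5) - 1)/4 = -(-7 - 1)/4 = -¼*(-8) = 2)
(-25*14)*W = -25*14*2 = -350*2 = -700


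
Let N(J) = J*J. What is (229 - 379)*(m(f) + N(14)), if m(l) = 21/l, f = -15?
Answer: -29190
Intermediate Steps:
N(J) = J**2
(229 - 379)*(m(f) + N(14)) = (229 - 379)*(21/(-15) + 14**2) = -150*(21*(-1/15) + 196) = -150*(-7/5 + 196) = -150*973/5 = -29190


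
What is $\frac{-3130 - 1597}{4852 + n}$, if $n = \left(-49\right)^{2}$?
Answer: $- \frac{4727}{7253} \approx -0.65173$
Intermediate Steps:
$n = 2401$
$\frac{-3130 - 1597}{4852 + n} = \frac{-3130 - 1597}{4852 + 2401} = - \frac{4727}{7253}$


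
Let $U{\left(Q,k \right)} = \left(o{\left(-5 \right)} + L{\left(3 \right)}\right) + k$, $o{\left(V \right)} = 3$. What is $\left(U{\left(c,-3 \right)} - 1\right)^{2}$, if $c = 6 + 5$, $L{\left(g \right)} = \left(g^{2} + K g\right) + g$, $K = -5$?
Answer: $16$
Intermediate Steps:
$L{\left(g \right)} = g^{2} - 4 g$ ($L{\left(g \right)} = \left(g^{2} - 5 g\right) + g = g^{2} - 4 g$)
$c = 11$
$U{\left(Q,k \right)} = k$ ($U{\left(Q,k \right)} = \left(3 + 3 \left(-4 + 3\right)\right) + k = \left(3 + 3 \left(-1\right)\right) + k = \left(3 - 3\right) + k = 0 + k = k$)
$\left(U{\left(c,-3 \right)} - 1\right)^{2} = \left(-3 - 1\right)^{2} = \left(-4\right)^{2} = 16$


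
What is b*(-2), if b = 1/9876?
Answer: -1/4938 ≈ -0.00020251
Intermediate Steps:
b = 1/9876 ≈ 0.00010126
b*(-2) = (1/9876)*(-2) = -1/4938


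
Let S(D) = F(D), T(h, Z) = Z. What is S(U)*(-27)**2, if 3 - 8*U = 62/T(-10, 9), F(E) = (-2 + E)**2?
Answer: 288369/64 ≈ 4505.8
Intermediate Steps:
U = -35/72 (U = 3/8 - 31/(4*9) = 3/8 - 1/8*62/9 = 3/8 - 31/36 = -35/72 ≈ -0.48611)
S(D) = (-2 + D)**2
S(U)*(-27)**2 = (-2 - 35/72)**2*(-27)**2 = (-179/72)**2*729 = (32041/5184)*729 = 288369/64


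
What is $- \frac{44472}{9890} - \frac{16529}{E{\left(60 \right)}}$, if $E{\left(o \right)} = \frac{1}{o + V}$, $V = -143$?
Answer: $\frac{6784057879}{4945} \approx 1.3719 \cdot 10^{6}$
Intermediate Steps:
$E{\left(o \right)} = \frac{1}{-143 + o}$ ($E{\left(o \right)} = \frac{1}{o - 143} = \frac{1}{-143 + o}$)
$- \frac{44472}{9890} - \frac{16529}{E{\left(60 \right)}} = - \frac{44472}{9890} - \frac{16529}{\frac{1}{-143 + 60}} = \left(-44472\right) \frac{1}{9890} - \frac{16529}{\frac{1}{-83}} = - \frac{22236}{4945} - \frac{16529}{- \frac{1}{83}} = - \frac{22236}{4945} - -1371907 = - \frac{22236}{4945} + 1371907 = \frac{6784057879}{4945}$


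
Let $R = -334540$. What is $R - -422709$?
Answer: $88169$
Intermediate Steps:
$R - -422709 = -334540 - -422709 = -334540 + 422709 = 88169$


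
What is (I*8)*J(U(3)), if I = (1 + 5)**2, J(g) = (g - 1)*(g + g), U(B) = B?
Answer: 3456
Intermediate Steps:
J(g) = 2*g*(-1 + g) (J(g) = (-1 + g)*(2*g) = 2*g*(-1 + g))
I = 36 (I = 6**2 = 36)
(I*8)*J(U(3)) = (36*8)*(2*3*(-1 + 3)) = 288*(2*3*2) = 288*12 = 3456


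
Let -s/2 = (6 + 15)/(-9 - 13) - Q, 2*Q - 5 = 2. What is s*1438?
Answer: 140924/11 ≈ 12811.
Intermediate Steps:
Q = 7/2 (Q = 5/2 + (½)*2 = 5/2 + 1 = 7/2 ≈ 3.5000)
s = 98/11 (s = -2*((6 + 15)/(-9 - 13) - 1*7/2) = -2*(21/(-22) - 7/2) = -2*(21*(-1/22) - 7/2) = -2*(-21/22 - 7/2) = -2*(-49/11) = 98/11 ≈ 8.9091)
s*1438 = (98/11)*1438 = 140924/11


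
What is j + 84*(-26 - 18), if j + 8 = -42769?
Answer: -46473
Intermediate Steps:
j = -42777 (j = -8 - 42769 = -42777)
j + 84*(-26 - 18) = -42777 + 84*(-26 - 18) = -42777 + 84*(-44) = -42777 - 3696 = -46473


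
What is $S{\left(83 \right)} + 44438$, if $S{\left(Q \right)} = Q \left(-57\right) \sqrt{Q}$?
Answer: $44438 - 4731 \sqrt{83} \approx 1336.5$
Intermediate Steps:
$S{\left(Q \right)} = - 57 Q^{\frac{3}{2}}$ ($S{\left(Q \right)} = - 57 Q \sqrt{Q} = - 57 Q^{\frac{3}{2}}$)
$S{\left(83 \right)} + 44438 = - 57 \cdot 83^{\frac{3}{2}} + 44438 = - 57 \cdot 83 \sqrt{83} + 44438 = - 4731 \sqrt{83} + 44438 = 44438 - 4731 \sqrt{83}$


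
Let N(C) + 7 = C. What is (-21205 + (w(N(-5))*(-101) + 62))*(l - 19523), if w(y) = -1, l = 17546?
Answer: 41600034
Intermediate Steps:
N(C) = -7 + C
(-21205 + (w(N(-5))*(-101) + 62))*(l - 19523) = (-21205 + (-1*(-101) + 62))*(17546 - 19523) = (-21205 + (101 + 62))*(-1977) = (-21205 + 163)*(-1977) = -21042*(-1977) = 41600034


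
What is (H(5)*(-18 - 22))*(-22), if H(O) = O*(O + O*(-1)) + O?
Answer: 4400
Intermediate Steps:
H(O) = O (H(O) = O*(O - O) + O = O*0 + O = 0 + O = O)
(H(5)*(-18 - 22))*(-22) = (5*(-18 - 22))*(-22) = (5*(-40))*(-22) = -200*(-22) = 4400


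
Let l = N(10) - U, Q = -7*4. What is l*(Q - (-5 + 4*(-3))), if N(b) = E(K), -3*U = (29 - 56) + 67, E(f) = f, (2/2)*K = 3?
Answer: -539/3 ≈ -179.67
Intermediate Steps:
K = 3
Q = -28
U = -40/3 (U = -((29 - 56) + 67)/3 = -(-27 + 67)/3 = -⅓*40 = -40/3 ≈ -13.333)
N(b) = 3
l = 49/3 (l = 3 - 1*(-40/3) = 3 + 40/3 = 49/3 ≈ 16.333)
l*(Q - (-5 + 4*(-3))) = 49*(-28 - (-5 + 4*(-3)))/3 = 49*(-28 - (-5 - 12))/3 = 49*(-28 - 1*(-17))/3 = 49*(-28 + 17)/3 = (49/3)*(-11) = -539/3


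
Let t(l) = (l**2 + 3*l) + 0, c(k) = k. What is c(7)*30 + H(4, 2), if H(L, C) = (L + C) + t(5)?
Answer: 256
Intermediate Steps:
t(l) = l**2 + 3*l
H(L, C) = 40 + C + L (H(L, C) = (L + C) + 5*(3 + 5) = (C + L) + 5*8 = (C + L) + 40 = 40 + C + L)
c(7)*30 + H(4, 2) = 7*30 + (40 + 2 + 4) = 210 + 46 = 256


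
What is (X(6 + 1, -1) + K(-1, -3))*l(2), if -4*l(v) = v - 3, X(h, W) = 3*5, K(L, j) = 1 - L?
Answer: 17/4 ≈ 4.2500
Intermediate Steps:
X(h, W) = 15
l(v) = ¾ - v/4 (l(v) = -(v - 3)/4 = -(-3 + v)/4 = ¾ - v/4)
(X(6 + 1, -1) + K(-1, -3))*l(2) = (15 + (1 - 1*(-1)))*(¾ - ¼*2) = (15 + (1 + 1))*(¾ - ½) = (15 + 2)*(¼) = 17*(¼) = 17/4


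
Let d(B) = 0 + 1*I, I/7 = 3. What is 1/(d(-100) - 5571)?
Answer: -1/5550 ≈ -0.00018018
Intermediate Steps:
I = 21 (I = 7*3 = 21)
d(B) = 21 (d(B) = 0 + 1*21 = 0 + 21 = 21)
1/(d(-100) - 5571) = 1/(21 - 5571) = 1/(-5550) = -1/5550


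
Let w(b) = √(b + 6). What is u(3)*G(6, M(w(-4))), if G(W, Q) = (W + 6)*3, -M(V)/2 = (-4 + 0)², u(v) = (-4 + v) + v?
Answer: 72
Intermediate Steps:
u(v) = -4 + 2*v
w(b) = √(6 + b)
M(V) = -32 (M(V) = -2*(-4 + 0)² = -2*(-4)² = -2*16 = -32)
G(W, Q) = 18 + 3*W (G(W, Q) = (6 + W)*3 = 18 + 3*W)
u(3)*G(6, M(w(-4))) = (-4 + 2*3)*(18 + 3*6) = (-4 + 6)*(18 + 18) = 2*36 = 72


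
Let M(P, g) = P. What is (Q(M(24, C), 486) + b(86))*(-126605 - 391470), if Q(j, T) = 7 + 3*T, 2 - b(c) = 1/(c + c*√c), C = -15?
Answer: -65361384245/86 + 6095*√86/86 ≈ -7.6002e+8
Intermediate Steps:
b(c) = 2 - 1/(c + c^(3/2)) (b(c) = 2 - 1/(c + c*√c) = 2 - 1/(c + c^(3/2)))
(Q(M(24, C), 486) + b(86))*(-126605 - 391470) = ((7 + 3*486) + (-1 + 2*86 + 2*86^(3/2))/(86 + 86^(3/2)))*(-126605 - 391470) = ((7 + 1458) + (-1 + 172 + 2*(86*√86))/(86 + 86*√86))*(-518075) = (1465 + (-1 + 172 + 172*√86)/(86 + 86*√86))*(-518075) = (1465 + (171 + 172*√86)/(86 + 86*√86))*(-518075) = -758979875 - 518075*(171 + 172*√86)/(86 + 86*√86)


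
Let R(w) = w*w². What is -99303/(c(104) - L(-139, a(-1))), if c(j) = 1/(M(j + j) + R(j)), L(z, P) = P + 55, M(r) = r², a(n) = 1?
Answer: 115998614784/65415167 ≈ 1773.3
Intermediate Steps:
L(z, P) = 55 + P
R(w) = w³
c(j) = 1/(j³ + 4*j²) (c(j) = 1/((j + j)² + j³) = 1/((2*j)² + j³) = 1/(4*j² + j³) = 1/(j³ + 4*j²))
-99303/(c(104) - L(-139, a(-1))) = -99303/(1/(104²*(4 + 104)) - (55 + 1)) = -99303/((1/10816)/108 - 1*56) = -99303/((1/10816)*(1/108) - 56) = -99303/(1/1168128 - 56) = -99303/(-65415167/1168128) = -99303*(-1168128/65415167) = 115998614784/65415167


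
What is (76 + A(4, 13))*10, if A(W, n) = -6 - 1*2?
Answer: 680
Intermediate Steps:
A(W, n) = -8 (A(W, n) = -6 - 2 = -8)
(76 + A(4, 13))*10 = (76 - 8)*10 = 68*10 = 680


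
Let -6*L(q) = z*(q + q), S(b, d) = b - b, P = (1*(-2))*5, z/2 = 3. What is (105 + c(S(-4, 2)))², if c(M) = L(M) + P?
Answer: 9025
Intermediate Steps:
z = 6 (z = 2*3 = 6)
P = -10 (P = -2*5 = -10)
S(b, d) = 0
L(q) = -2*q (L(q) = -(q + q) = -2*q)
c(M) = -10 - 2*M (c(M) = -2*M - 10 = -10 - 2*M)
(105 + c(S(-4, 2)))² = (105 + (-10 - 2*0))² = (105 + (-10 + 0))² = (105 - 10)² = 95² = 9025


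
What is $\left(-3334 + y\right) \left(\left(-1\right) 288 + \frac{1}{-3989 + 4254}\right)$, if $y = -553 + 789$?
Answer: $\frac{236436262}{265} \approx 8.9221 \cdot 10^{5}$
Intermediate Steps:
$y = 236$
$\left(-3334 + y\right) \left(\left(-1\right) 288 + \frac{1}{-3989 + 4254}\right) = \left(-3334 + 236\right) \left(\left(-1\right) 288 + \frac{1}{-3989 + 4254}\right) = - 3098 \left(-288 + \frac{1}{265}\right) = \left(-3098\right) \left(- \frac{76319}{265}\right) = \frac{236436262}{265}$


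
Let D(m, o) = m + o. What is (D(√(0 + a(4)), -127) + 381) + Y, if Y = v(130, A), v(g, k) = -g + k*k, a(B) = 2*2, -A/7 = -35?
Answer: 60151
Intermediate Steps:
A = 245 (A = -7*(-35) = 245)
a(B) = 4
v(g, k) = k² - g (v(g, k) = -g + k² = k² - g)
Y = 59895 (Y = 245² - 1*130 = 60025 - 130 = 59895)
(D(√(0 + a(4)), -127) + 381) + Y = ((√(0 + 4) - 127) + 381) + 59895 = ((√4 - 127) + 381) + 59895 = ((2 - 127) + 381) + 59895 = (-125 + 381) + 59895 = 256 + 59895 = 60151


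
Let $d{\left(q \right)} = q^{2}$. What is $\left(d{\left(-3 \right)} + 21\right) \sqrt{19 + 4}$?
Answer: $30 \sqrt{23} \approx 143.88$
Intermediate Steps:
$\left(d{\left(-3 \right)} + 21\right) \sqrt{19 + 4} = \left(\left(-3\right)^{2} + 21\right) \sqrt{19 + 4} = \left(9 + 21\right) \sqrt{23} = 30 \sqrt{23}$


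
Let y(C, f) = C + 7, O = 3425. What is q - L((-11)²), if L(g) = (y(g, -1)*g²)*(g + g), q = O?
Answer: -453516191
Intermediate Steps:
q = 3425
y(C, f) = 7 + C
L(g) = 2*g³*(7 + g) (L(g) = ((7 + g)*g²)*(g + g) = (g²*(7 + g))*(2*g) = 2*g³*(7 + g))
q - L((-11)²) = 3425 - 2*((-11)²)³*(7 + (-11)²) = 3425 - 2*121³*(7 + 121) = 3425 - 2*1771561*128 = 3425 - 1*453519616 = 3425 - 453519616 = -453516191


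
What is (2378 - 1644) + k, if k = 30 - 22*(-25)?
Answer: 1314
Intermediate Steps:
k = 580 (k = 30 + 550 = 580)
(2378 - 1644) + k = (2378 - 1644) + 580 = 734 + 580 = 1314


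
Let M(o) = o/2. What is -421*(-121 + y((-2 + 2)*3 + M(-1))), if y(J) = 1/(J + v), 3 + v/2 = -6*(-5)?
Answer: 5449845/107 ≈ 50933.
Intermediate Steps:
v = 54 (v = -6 + 2*(-6*(-5)) = -6 + 2*30 = -6 + 60 = 54)
M(o) = o/2 (M(o) = o*(½) = o/2)
y(J) = 1/(54 + J) (y(J) = 1/(J + 54) = 1/(54 + J))
-421*(-121 + y((-2 + 2)*3 + M(-1))) = -421*(-121 + 1/(54 + ((-2 + 2)*3 + (½)*(-1)))) = -421*(-121 + 1/(54 + (0*3 - ½))) = -421*(-121 + 1/(54 + (0 - ½))) = -421*(-121 + 1/(54 - ½)) = -421*(-121 + 1/(107/2)) = -421*(-121 + 2/107) = -421*(-12945/107) = 5449845/107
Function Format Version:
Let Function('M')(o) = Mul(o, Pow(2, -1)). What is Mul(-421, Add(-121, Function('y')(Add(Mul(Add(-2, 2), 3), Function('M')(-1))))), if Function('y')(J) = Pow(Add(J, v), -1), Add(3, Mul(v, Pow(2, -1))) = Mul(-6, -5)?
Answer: Rational(5449845, 107) ≈ 50933.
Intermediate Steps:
v = 54 (v = Add(-6, Mul(2, Mul(-6, -5))) = Add(-6, Mul(2, 30)) = Add(-6, 60) = 54)
Function('M')(o) = Mul(Rational(1, 2), o) (Function('M')(o) = Mul(o, Rational(1, 2)) = Mul(Rational(1, 2), o))
Function('y')(J) = Pow(Add(54, J), -1) (Function('y')(J) = Pow(Add(J, 54), -1) = Pow(Add(54, J), -1))
Mul(-421, Add(-121, Function('y')(Add(Mul(Add(-2, 2), 3), Function('M')(-1))))) = Mul(-421, Add(-121, Pow(Add(54, Add(Mul(Add(-2, 2), 3), Mul(Rational(1, 2), -1))), -1))) = Mul(-421, Add(-121, Pow(Add(54, Add(Mul(0, 3), Rational(-1, 2))), -1))) = Mul(-421, Add(-121, Pow(Add(54, Add(0, Rational(-1, 2))), -1))) = Mul(-421, Add(-121, Pow(Add(54, Rational(-1, 2)), -1))) = Mul(-421, Add(-121, Pow(Rational(107, 2), -1))) = Mul(-421, Add(-121, Rational(2, 107))) = Mul(-421, Rational(-12945, 107)) = Rational(5449845, 107)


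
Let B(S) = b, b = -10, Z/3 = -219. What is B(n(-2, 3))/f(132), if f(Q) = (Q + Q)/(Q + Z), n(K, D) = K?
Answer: 875/44 ≈ 19.886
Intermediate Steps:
Z = -657 (Z = 3*(-219) = -657)
B(S) = -10
f(Q) = 2*Q/(-657 + Q) (f(Q) = (Q + Q)/(Q - 657) = (2*Q)/(-657 + Q) = 2*Q/(-657 + Q))
B(n(-2, 3))/f(132) = -10/(2*132/(-657 + 132)) = -10/(2*132/(-525)) = -10/(2*132*(-1/525)) = -10/(-88/175) = -10*(-175/88) = 875/44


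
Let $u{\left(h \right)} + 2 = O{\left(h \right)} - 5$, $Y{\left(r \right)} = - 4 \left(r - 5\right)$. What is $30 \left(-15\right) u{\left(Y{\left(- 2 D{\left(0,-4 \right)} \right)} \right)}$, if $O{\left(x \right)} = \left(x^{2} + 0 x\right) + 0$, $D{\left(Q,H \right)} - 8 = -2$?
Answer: $-2077650$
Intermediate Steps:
$D{\left(Q,H \right)} = 6$ ($D{\left(Q,H \right)} = 8 - 2 = 6$)
$Y{\left(r \right)} = 20 - 4 r$ ($Y{\left(r \right)} = - 4 \left(-5 + r\right) = 20 - 4 r$)
$O{\left(x \right)} = x^{2}$ ($O{\left(x \right)} = \left(x^{2} + 0\right) + 0 = x^{2} + 0 = x^{2}$)
$u{\left(h \right)} = -7 + h^{2}$ ($u{\left(h \right)} = -2 + \left(h^{2} - 5\right) = -2 + \left(-5 + h^{2}\right) = -7 + h^{2}$)
$30 \left(-15\right) u{\left(Y{\left(- 2 D{\left(0,-4 \right)} \right)} \right)} = 30 \left(-15\right) \left(-7 + \left(20 - 4 \left(\left(-2\right) 6\right)\right)^{2}\right) = - 450 \left(-7 + \left(20 - -48\right)^{2}\right) = - 450 \left(-7 + \left(20 + 48\right)^{2}\right) = - 450 \left(-7 + 68^{2}\right) = - 450 \left(-7 + 4624\right) = \left(-450\right) 4617 = -2077650$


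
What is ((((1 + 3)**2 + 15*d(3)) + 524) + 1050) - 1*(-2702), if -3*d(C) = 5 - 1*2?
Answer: 4277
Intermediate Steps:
d(C) = -1 (d(C) = -(5 - 1*2)/3 = -(5 - 2)/3 = -1/3*3 = -1)
((((1 + 3)**2 + 15*d(3)) + 524) + 1050) - 1*(-2702) = ((((1 + 3)**2 + 15*(-1)) + 524) + 1050) - 1*(-2702) = (((4**2 - 15) + 524) + 1050) + 2702 = (((16 - 15) + 524) + 1050) + 2702 = ((1 + 524) + 1050) + 2702 = (525 + 1050) + 2702 = 1575 + 2702 = 4277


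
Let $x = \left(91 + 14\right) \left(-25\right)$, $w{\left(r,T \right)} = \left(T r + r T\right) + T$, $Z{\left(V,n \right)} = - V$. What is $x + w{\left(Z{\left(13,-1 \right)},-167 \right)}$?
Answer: $1550$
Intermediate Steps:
$w{\left(r,T \right)} = T + 2 T r$ ($w{\left(r,T \right)} = \left(T r + T r\right) + T = 2 T r + T = T + 2 T r$)
$x = -2625$ ($x = 105 \left(-25\right) = -2625$)
$x + w{\left(Z{\left(13,-1 \right)},-167 \right)} = -2625 - 167 \left(1 + 2 \left(\left(-1\right) 13\right)\right) = -2625 - 167 \left(1 + 2 \left(-13\right)\right) = -2625 - 167 \left(1 - 26\right) = -2625 - -4175 = -2625 + 4175 = 1550$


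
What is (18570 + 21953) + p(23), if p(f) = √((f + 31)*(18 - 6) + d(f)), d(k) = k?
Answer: 40523 + √671 ≈ 40549.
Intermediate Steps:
p(f) = √(372 + 13*f) (p(f) = √((f + 31)*(18 - 6) + f) = √((31 + f)*12 + f) = √((372 + 12*f) + f) = √(372 + 13*f))
(18570 + 21953) + p(23) = (18570 + 21953) + √(372 + 13*23) = 40523 + √(372 + 299) = 40523 + √671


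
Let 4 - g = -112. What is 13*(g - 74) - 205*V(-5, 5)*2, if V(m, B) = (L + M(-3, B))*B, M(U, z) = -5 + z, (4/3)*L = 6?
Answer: -8679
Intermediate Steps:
L = 9/2 (L = (¾)*6 = 9/2 ≈ 4.5000)
g = 116 (g = 4 - 1*(-112) = 4 + 112 = 116)
V(m, B) = B*(-½ + B) (V(m, B) = (9/2 + (-5 + B))*B = (-½ + B)*B = B*(-½ + B))
13*(g - 74) - 205*V(-5, 5)*2 = 13*(116 - 74) - 205*(5*(-½ + 5))*2 = 13*42 - 205*(5*(9/2))*2 = 546 - 205*(45/2)*2 = 546 - 205*45 = 546 - 1*9225 = 546 - 9225 = -8679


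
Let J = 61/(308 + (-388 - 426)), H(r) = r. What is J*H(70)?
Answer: -2135/253 ≈ -8.4387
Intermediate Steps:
J = -61/506 (J = 61/(308 - 814) = 61/(-506) = 61*(-1/506) = -61/506 ≈ -0.12055)
J*H(70) = -61/506*70 = -2135/253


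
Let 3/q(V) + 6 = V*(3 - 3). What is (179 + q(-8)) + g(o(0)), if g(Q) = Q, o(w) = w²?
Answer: 357/2 ≈ 178.50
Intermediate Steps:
q(V) = -½ (q(V) = 3/(-6 + V*(3 - 3)) = 3/(-6 + V*0) = 3/(-6 + 0) = 3/(-6) = 3*(-⅙) = -½)
(179 + q(-8)) + g(o(0)) = (179 - ½) + 0² = 357/2 + 0 = 357/2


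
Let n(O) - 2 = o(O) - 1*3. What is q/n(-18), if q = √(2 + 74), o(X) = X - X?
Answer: -2*√19 ≈ -8.7178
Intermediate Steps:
o(X) = 0
n(O) = -1 (n(O) = 2 + (0 - 1*3) = 2 + (0 - 3) = 2 - 3 = -1)
q = 2*√19 (q = √76 = 2*√19 ≈ 8.7178)
q/n(-18) = (2*√19)/(-1) = (2*√19)*(-1) = -2*√19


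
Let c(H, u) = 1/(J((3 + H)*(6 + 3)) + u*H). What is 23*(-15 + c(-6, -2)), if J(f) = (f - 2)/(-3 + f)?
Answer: -133515/389 ≈ -343.23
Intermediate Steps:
J(f) = (-2 + f)/(-3 + f)
c(H, u) = 1/(H*u + (25 + 9*H)/(24 + 9*H)) (c(H, u) = 1/((-2 + (3 + H)*(6 + 3))/(-3 + (3 + H)*(6 + 3)) + u*H) = 1/((-2 + (3 + H)*9)/(-3 + (3 + H)*9) + H*u) = 1/((-2 + (27 + 9*H))/(-3 + (27 + 9*H)) + H*u) = 1/((25 + 9*H)/(24 + 9*H) + H*u) = 1/(H*u + (25 + 9*H)/(24 + 9*H)))
23*(-15 + c(-6, -2)) = 23*(-15 + 3*(8 + 3*(-6))/(25 + 9*(-6) + 3*(-6)*(-2)*(8 + 3*(-6)))) = 23*(-15 + 3*(8 - 18)/(25 - 54 + 3*(-6)*(-2)*(8 - 18))) = 23*(-15 + 3*(-10)/(25 - 54 + 3*(-6)*(-2)*(-10))) = 23*(-15 + 3*(-10)/(25 - 54 - 360)) = 23*(-15 + 3*(-10)/(-389)) = 23*(-15 + 3*(-1/389)*(-10)) = 23*(-15 + 30/389) = 23*(-5805/389) = -133515/389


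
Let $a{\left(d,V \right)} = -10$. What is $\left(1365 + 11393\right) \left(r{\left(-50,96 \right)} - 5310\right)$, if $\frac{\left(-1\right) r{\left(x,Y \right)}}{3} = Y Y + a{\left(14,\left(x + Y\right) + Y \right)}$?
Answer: $-420095424$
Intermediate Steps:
$r{\left(x,Y \right)} = 30 - 3 Y^{2}$ ($r{\left(x,Y \right)} = - 3 \left(Y Y - 10\right) = - 3 \left(Y^{2} - 10\right) = - 3 \left(-10 + Y^{2}\right) = 30 - 3 Y^{2}$)
$\left(1365 + 11393\right) \left(r{\left(-50,96 \right)} - 5310\right) = \left(1365 + 11393\right) \left(\left(30 - 3 \cdot 96^{2}\right) - 5310\right) = 12758 \left(\left(30 - 27648\right) - 5310\right) = 12758 \left(-27618 - 5310\right) = 12758 \left(-32928\right) = -420095424$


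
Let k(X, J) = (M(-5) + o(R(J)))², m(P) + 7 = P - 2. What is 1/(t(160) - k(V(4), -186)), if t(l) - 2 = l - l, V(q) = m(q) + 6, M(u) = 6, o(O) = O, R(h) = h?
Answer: -1/32398 ≈ -3.0866e-5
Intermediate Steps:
m(P) = -9 + P (m(P) = -7 + (P - 2) = -7 + (-2 + P) = -9 + P)
V(q) = -3 + q (V(q) = (-9 + q) + 6 = -3 + q)
t(l) = 2 (t(l) = 2 + (l - l) = 2 + 0 = 2)
k(X, J) = (6 + J)²
1/(t(160) - k(V(4), -186)) = 1/(2 - (6 - 186)²) = 1/(2 - 1*(-180)²) = 1/(2 - 1*32400) = 1/(2 - 32400) = 1/(-32398) = -1/32398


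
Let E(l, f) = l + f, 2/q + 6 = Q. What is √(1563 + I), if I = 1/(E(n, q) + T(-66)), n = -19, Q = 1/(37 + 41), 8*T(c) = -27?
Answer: √11250149658227/84841 ≈ 39.534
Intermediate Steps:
T(c) = -27/8 (T(c) = (⅛)*(-27) = -27/8)
Q = 1/78 ≈ 0.012821
q = -156/467 (q = 2/(-6 + 1/78) = 2/(-467/78) = 2*(-78/467) = -156/467 ≈ -0.33405)
E(l, f) = f + l
I = -3736/84841 (I = 1/((-156/467 - 19) - 27/8) = 1/(-9029/467 - 27/8) = 1/(-84841/3736) = -3736/84841 ≈ -0.044035)
√(1563 + I) = √(1563 - 3736/84841) = √(132602747/84841) = √11250149658227/84841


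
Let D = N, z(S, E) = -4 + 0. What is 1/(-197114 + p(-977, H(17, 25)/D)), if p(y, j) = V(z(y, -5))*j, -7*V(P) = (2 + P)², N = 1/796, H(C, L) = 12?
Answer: -7/1418006 ≈ -4.9365e-6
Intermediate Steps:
z(S, E) = -4
N = 1/796 ≈ 0.0012563
V(P) = -(2 + P)²/7
D = 1/796 ≈ 0.0012563
p(y, j) = -4*j/7 (p(y, j) = (-(2 - 4)²/7)*j = (-⅐*(-2)²)*j = (-⅐*4)*j = -4*j/7)
1/(-197114 + p(-977, H(17, 25)/D)) = 1/(-197114 - 48/(7*1/796)) = 1/(-197114 - 48*796/7) = 1/(-197114 - 4/7*9552) = 1/(-197114 - 38208/7) = 1/(-1418006/7) = -7/1418006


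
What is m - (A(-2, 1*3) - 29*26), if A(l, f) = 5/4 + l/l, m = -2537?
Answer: -7141/4 ≈ -1785.3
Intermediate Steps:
A(l, f) = 9/4 (A(l, f) = 5*(1/4) + 1 = 5/4 + 1 = 9/4)
m - (A(-2, 1*3) - 29*26) = -2537 - (9/4 - 29*26) = -2537 - (9/4 - 754) = -2537 - 1*(-3007/4) = -2537 + 3007/4 = -7141/4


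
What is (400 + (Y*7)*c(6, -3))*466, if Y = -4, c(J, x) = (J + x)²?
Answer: 68968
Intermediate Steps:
(400 + (Y*7)*c(6, -3))*466 = (400 + (-4*7)*(6 - 3)²)*466 = (400 - 28*3²)*466 = (400 - 28*9)*466 = (400 - 252)*466 = 148*466 = 68968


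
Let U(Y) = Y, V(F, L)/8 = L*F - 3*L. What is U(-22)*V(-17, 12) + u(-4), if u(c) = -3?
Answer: 42237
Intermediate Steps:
V(F, L) = -24*L + 8*F*L (V(F, L) = 8*(L*F - 3*L) = 8*(F*L - 3*L) = 8*(-3*L + F*L) = -24*L + 8*F*L)
U(-22)*V(-17, 12) + u(-4) = -176*12*(-3 - 17) - 3 = -176*12*(-20) - 3 = -22*(-1920) - 3 = 42240 - 3 = 42237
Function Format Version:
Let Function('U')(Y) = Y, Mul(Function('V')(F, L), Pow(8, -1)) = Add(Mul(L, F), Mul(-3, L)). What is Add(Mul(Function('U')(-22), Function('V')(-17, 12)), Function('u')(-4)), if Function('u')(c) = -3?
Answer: 42237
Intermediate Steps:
Function('V')(F, L) = Add(Mul(-24, L), Mul(8, F, L)) (Function('V')(F, L) = Mul(8, Add(Mul(L, F), Mul(-3, L))) = Mul(8, Add(Mul(F, L), Mul(-3, L))) = Mul(8, Add(Mul(-3, L), Mul(F, L))) = Add(Mul(-24, L), Mul(8, F, L)))
Add(Mul(Function('U')(-22), Function('V')(-17, 12)), Function('u')(-4)) = Add(Mul(-22, Mul(8, 12, Add(-3, -17))), -3) = Add(Mul(-22, Mul(8, 12, -20)), -3) = Add(Mul(-22, -1920), -3) = Add(42240, -3) = 42237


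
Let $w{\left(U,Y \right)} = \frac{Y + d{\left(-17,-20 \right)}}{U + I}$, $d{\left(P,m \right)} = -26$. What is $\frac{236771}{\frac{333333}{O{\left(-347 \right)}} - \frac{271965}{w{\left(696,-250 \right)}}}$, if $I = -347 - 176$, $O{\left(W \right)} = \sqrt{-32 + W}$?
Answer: $\frac{129477233404060820}{94161696562072771} + \frac{668009246656752 i \sqrt{379}}{94161696562072771} \approx 1.3751 + 0.13811 i$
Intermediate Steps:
$I = -523$
$w{\left(U,Y \right)} = \frac{-26 + Y}{-523 + U}$ ($w{\left(U,Y \right)} = \frac{Y - 26}{U - 523} = \frac{-26 + Y}{-523 + U}$)
$\frac{236771}{\frac{333333}{O{\left(-347 \right)}} - \frac{271965}{w{\left(696,-250 \right)}}} = \frac{236771}{\frac{333333}{\sqrt{-32 - 347}} - \frac{271965}{\frac{1}{-523 + 696} \left(-26 - 250\right)}} = \frac{236771}{\frac{333333}{\sqrt{-379}} - \frac{271965}{\frac{1}{173} \left(-276\right)}} = \frac{236771}{\frac{333333}{i \sqrt{379}} - \frac{271965}{\frac{1}{173} \left(-276\right)}} = \frac{236771}{333333 \left(- \frac{i \sqrt{379}}{379}\right) - \frac{271965}{- \frac{276}{173}}} = \frac{236771}{- \frac{333333 i \sqrt{379}}{379} - - \frac{15683315}{92}} = \frac{236771}{- \frac{333333 i \sqrt{379}}{379} + \frac{15683315}{92}} = \frac{236771}{\frac{15683315}{92} - \frac{333333 i \sqrt{379}}{379}}$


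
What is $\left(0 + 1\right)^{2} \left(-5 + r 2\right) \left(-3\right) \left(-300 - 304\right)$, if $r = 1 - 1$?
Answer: $-9060$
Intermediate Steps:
$r = 0$
$\left(0 + 1\right)^{2} \left(-5 + r 2\right) \left(-3\right) \left(-300 - 304\right) = \left(0 + 1\right)^{2} \left(-5 + 0 \cdot 2\right) \left(-3\right) \left(-300 - 304\right) = 1^{2} \left(-5 + 0\right) \left(-3\right) \left(-604\right) = 1 \left(-5\right) \left(-3\right) \left(-604\right) = \left(-5\right) \left(-3\right) \left(-604\right) = 15 \left(-604\right) = -9060$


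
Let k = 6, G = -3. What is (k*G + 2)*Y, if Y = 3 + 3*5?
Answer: -288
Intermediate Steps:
Y = 18 (Y = 3 + 15 = 18)
(k*G + 2)*Y = (6*(-3) + 2)*18 = (-18 + 2)*18 = -16*18 = -288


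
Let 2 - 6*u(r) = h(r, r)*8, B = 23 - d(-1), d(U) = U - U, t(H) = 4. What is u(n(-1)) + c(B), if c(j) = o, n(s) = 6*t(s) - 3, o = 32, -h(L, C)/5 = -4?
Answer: 17/3 ≈ 5.6667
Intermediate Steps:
h(L, C) = 20 (h(L, C) = -5*(-4) = 20)
d(U) = 0
n(s) = 21 (n(s) = 6*4 - 3 = 24 - 3 = 21)
B = 23 (B = 23 - 1*0 = 23 + 0 = 23)
u(r) = -79/3 (u(r) = ⅓ - 10*8/3 = ⅓ - ⅙*160 = ⅓ - 80/3 = -79/3)
c(j) = 32
u(n(-1)) + c(B) = -79/3 + 32 = 17/3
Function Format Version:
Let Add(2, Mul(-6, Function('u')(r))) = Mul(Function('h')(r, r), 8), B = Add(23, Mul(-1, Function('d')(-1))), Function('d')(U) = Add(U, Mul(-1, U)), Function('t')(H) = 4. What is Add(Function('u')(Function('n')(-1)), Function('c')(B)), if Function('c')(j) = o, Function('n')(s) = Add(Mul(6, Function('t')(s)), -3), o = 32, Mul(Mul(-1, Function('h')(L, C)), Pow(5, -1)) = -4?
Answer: Rational(17, 3) ≈ 5.6667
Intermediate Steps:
Function('h')(L, C) = 20 (Function('h')(L, C) = Mul(-5, -4) = 20)
Function('d')(U) = 0
Function('n')(s) = 21 (Function('n')(s) = Add(Mul(6, 4), -3) = Add(24, -3) = 21)
B = 23 (B = Add(23, Mul(-1, 0)) = Add(23, 0) = 23)
Function('u')(r) = Rational(-79, 3) (Function('u')(r) = Add(Rational(1, 3), Mul(Rational(-1, 6), Mul(20, 8))) = Add(Rational(1, 3), Mul(Rational(-1, 6), 160)) = Add(Rational(1, 3), Rational(-80, 3)) = Rational(-79, 3))
Function('c')(j) = 32
Add(Function('u')(Function('n')(-1)), Function('c')(B)) = Add(Rational(-79, 3), 32) = Rational(17, 3)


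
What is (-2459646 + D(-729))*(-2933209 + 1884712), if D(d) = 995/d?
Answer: 626680690602571/243 ≈ 2.5789e+12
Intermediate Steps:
(-2459646 + D(-729))*(-2933209 + 1884712) = (-2459646 + 995/(-729))*(-2933209 + 1884712) = (-2459646 + 995*(-1/729))*(-1048497) = (-2459646 - 995/729)*(-1048497) = -1793082929/729*(-1048497) = 626680690602571/243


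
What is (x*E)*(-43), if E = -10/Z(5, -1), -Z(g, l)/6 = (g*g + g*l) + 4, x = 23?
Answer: -4945/72 ≈ -68.681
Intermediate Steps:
Z(g, l) = -24 - 6*g² - 6*g*l (Z(g, l) = -6*((g*g + g*l) + 4) = -6*((g² + g*l) + 4) = -6*(4 + g² + g*l) = -24 - 6*g² - 6*g*l)
E = 5/72 (E = -10/(-24 - 6*5² - 6*5*(-1)) = -10/(-24 - 6*25 + 30) = -10/(-24 - 150 + 30) = -10/(-144) = -10*(-1/144) = 5/72 ≈ 0.069444)
(x*E)*(-43) = (23*(5/72))*(-43) = (115/72)*(-43) = -4945/72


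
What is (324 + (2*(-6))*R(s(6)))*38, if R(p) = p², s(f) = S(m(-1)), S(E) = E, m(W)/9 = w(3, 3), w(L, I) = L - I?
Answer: 12312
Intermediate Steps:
m(W) = 0 (m(W) = 9*(3 - 1*3) = 9*(3 - 3) = 9*0 = 0)
s(f) = 0
(324 + (2*(-6))*R(s(6)))*38 = (324 + (2*(-6))*0²)*38 = (324 - 12*0)*38 = (324 + 0)*38 = 324*38 = 12312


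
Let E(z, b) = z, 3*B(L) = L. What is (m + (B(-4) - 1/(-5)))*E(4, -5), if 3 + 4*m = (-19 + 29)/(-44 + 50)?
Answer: -88/15 ≈ -5.8667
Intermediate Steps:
B(L) = L/3
m = -⅓ (m = -¾ + ((-19 + 29)/(-44 + 50))/4 = -¾ + (10/6)/4 = -¾ + (10*(⅙))/4 = -¾ + (¼)*(5/3) = -¾ + 5/12 = -⅓ ≈ -0.33333)
(m + (B(-4) - 1/(-5)))*E(4, -5) = (-⅓ + ((⅓)*(-4) - 1/(-5)))*4 = (-⅓ + (-4/3 - 1*(-⅕)))*4 = (-⅓ + (-4/3 + ⅕))*4 = (-⅓ - 17/15)*4 = -22/15*4 = -88/15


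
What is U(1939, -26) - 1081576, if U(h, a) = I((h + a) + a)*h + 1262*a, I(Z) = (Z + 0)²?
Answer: 6903216703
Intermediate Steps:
I(Z) = Z²
U(h, a) = 1262*a + h*(h + 2*a)² (U(h, a) = ((h + a) + a)²*h + 1262*a = ((a + h) + a)²*h + 1262*a = (h + 2*a)²*h + 1262*a = h*(h + 2*a)² + 1262*a = 1262*a + h*(h + 2*a)²)
U(1939, -26) - 1081576 = (1262*(-26) + 1939*(1939 + 2*(-26))²) - 1081576 = (-32812 + 1939*(1939 - 52)²) - 1081576 = (-32812 + 1939*1887²) - 1081576 = (-32812 + 1939*3560769) - 1081576 = (-32812 + 6904331091) - 1081576 = 6904298279 - 1081576 = 6903216703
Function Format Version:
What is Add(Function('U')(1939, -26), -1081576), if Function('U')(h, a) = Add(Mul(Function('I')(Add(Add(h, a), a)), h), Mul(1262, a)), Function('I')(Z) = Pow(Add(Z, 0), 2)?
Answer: 6903216703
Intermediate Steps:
Function('I')(Z) = Pow(Z, 2)
Function('U')(h, a) = Add(Mul(1262, a), Mul(h, Pow(Add(h, Mul(2, a)), 2))) (Function('U')(h, a) = Add(Mul(Pow(Add(Add(h, a), a), 2), h), Mul(1262, a)) = Add(Mul(Pow(Add(Add(a, h), a), 2), h), Mul(1262, a)) = Add(Mul(Pow(Add(h, Mul(2, a)), 2), h), Mul(1262, a)) = Add(Mul(h, Pow(Add(h, Mul(2, a)), 2)), Mul(1262, a)) = Add(Mul(1262, a), Mul(h, Pow(Add(h, Mul(2, a)), 2))))
Add(Function('U')(1939, -26), -1081576) = Add(Add(Mul(1262, -26), Mul(1939, Pow(Add(1939, Mul(2, -26)), 2))), -1081576) = Add(Add(-32812, Mul(1939, Pow(Add(1939, -52), 2))), -1081576) = Add(Add(-32812, Mul(1939, Pow(1887, 2))), -1081576) = Add(Add(-32812, Mul(1939, 3560769)), -1081576) = Add(Add(-32812, 6904331091), -1081576) = Add(6904298279, -1081576) = 6903216703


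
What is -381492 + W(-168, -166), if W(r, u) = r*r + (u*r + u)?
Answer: -325546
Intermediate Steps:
W(r, u) = u + r² + r*u (W(r, u) = r² + (r*u + u) = r² + (u + r*u) = u + r² + r*u)
-381492 + W(-168, -166) = -381492 + (-166 + (-168)² - 168*(-166)) = -381492 + (-166 + 28224 + 27888) = -381492 + 55946 = -325546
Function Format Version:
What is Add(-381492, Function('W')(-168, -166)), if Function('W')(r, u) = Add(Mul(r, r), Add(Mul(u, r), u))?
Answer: -325546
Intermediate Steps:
Function('W')(r, u) = Add(u, Pow(r, 2), Mul(r, u)) (Function('W')(r, u) = Add(Pow(r, 2), Add(Mul(r, u), u)) = Add(Pow(r, 2), Add(u, Mul(r, u))) = Add(u, Pow(r, 2), Mul(r, u)))
Add(-381492, Function('W')(-168, -166)) = Add(-381492, Add(-166, Pow(-168, 2), Mul(-168, -166))) = Add(-381492, Add(-166, 28224, 27888)) = Add(-381492, 55946) = -325546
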